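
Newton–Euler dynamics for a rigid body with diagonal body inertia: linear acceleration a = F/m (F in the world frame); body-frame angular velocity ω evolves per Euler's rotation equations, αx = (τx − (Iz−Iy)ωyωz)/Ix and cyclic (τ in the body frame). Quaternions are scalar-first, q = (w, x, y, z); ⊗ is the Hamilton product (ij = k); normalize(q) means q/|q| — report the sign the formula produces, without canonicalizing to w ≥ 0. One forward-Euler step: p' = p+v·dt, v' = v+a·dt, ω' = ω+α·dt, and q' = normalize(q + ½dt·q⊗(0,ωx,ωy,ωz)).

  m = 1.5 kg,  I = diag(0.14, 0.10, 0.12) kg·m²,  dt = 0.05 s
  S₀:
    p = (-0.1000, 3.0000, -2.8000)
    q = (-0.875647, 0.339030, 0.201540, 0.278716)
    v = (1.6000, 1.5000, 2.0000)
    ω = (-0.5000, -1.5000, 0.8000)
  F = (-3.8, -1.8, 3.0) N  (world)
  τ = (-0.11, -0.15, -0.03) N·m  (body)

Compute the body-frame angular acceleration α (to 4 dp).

α = (-0.6143, -1.4200, 0.0000)

ω×(Iω) gyroscopic = (-0.0240, -0.0080, -0.0300)
(τ − ω×Iω)/I = (-0.6143, -1.4200, 0.0000)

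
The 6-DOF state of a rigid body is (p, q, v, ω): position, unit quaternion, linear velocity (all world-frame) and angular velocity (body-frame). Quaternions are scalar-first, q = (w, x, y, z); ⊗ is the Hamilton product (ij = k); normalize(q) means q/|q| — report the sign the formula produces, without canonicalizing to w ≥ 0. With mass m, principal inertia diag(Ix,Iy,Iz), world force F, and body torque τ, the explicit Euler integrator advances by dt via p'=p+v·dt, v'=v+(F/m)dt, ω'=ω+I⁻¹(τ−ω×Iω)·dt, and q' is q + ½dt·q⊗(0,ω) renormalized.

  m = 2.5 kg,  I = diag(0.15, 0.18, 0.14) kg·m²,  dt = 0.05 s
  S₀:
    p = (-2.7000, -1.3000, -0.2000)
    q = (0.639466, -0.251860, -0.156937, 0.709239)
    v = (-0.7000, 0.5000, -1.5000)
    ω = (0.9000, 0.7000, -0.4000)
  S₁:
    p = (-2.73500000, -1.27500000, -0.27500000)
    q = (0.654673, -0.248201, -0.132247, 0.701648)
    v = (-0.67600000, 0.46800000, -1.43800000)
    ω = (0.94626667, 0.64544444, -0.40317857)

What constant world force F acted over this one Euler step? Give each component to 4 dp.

v₁ − v₀ = (0.02400000, -0.03200000, 0.06200000)
F = m·Δv/dt = (1.2000, -1.6000, 3.1000)

F = (1.2000, -1.6000, 3.1000)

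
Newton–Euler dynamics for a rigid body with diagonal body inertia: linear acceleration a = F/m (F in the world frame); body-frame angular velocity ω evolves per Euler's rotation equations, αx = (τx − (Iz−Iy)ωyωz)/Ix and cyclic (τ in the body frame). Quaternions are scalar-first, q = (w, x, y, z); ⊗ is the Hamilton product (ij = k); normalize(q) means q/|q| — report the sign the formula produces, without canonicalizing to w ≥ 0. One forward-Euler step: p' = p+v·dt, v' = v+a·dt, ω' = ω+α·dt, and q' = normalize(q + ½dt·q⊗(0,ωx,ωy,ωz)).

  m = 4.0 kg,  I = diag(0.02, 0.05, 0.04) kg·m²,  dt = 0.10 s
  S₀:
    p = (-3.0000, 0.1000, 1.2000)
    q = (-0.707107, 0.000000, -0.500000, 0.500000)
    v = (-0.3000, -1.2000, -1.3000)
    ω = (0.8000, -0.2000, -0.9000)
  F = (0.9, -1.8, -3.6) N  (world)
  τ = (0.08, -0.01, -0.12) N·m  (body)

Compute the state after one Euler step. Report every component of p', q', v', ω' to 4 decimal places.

p' = (-3.0300, -0.0200, 1.0700)
q' = (-0.6883, -0.0008, -0.4721, 0.5508)
v' = (-0.2775, -1.2450, -1.3900)
ω' = (1.2090, -0.2488, -1.1880)

a = F/m = (0.2250, -0.4500, -0.9000)
p + v·dt = (-3.0300, -0.0200, 1.0700)
new velocity v' = (-0.2775, -1.2450, -1.3900)
angular accel α = (4.0900, -0.4880, -2.8800)
ω + α·dt = (1.2090, -0.2488, -1.1880)
Hamilton product q⊗(0,ω) = (0.3500000, -0.0156856, 0.5414214, 1.0363963)
updated quaternion q' = (-0.6883, -0.0008, -0.4721, 0.5508)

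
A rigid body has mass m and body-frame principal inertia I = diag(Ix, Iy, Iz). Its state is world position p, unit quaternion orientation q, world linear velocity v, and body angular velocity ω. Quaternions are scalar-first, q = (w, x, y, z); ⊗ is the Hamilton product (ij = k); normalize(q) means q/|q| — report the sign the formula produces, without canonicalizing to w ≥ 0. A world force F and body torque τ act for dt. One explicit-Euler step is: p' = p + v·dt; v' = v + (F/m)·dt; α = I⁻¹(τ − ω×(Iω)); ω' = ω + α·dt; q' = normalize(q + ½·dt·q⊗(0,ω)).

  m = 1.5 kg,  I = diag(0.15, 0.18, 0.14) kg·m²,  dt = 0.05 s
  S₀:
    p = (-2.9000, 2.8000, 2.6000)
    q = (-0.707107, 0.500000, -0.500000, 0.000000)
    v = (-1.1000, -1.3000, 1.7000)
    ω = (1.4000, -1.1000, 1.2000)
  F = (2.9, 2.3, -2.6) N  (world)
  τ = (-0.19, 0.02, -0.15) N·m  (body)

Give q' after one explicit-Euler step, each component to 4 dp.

q' = (-0.7373, 0.4596, -0.4948, -0.0174)

2q̇ = q⊗(0,ω) = (-1.2500000, -1.5899498, 0.1778177, -0.6985284)
q + ½dt·q⊗(0,ω), renormalized = (-0.7373, 0.4596, -0.4948, -0.0174)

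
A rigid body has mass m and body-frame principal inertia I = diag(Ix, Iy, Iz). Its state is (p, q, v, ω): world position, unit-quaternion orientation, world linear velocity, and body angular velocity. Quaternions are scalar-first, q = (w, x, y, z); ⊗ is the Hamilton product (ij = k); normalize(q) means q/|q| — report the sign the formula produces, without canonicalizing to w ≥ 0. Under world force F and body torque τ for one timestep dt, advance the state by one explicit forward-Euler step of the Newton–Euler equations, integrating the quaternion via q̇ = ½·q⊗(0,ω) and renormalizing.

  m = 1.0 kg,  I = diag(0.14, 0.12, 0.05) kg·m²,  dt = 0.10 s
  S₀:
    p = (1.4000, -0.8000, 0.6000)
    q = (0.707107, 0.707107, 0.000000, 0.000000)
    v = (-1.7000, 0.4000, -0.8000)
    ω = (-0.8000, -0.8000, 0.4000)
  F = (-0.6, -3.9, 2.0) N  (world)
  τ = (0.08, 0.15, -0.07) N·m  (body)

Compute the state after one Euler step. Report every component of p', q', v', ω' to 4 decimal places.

a = F/m = (-0.6000, -3.9000, 2.0000)
p' = p + v·dt = (1.2300, -0.7600, 0.5200)
v + (F/m)dt = (-1.7600, 0.0100, -0.6000)
(τ − ω×Iω)/I = (0.4114, 1.4900, -1.1440)
ω + α·dt = (-0.7589, -0.6510, 0.2856)
q⊗(0,ω) = (0.5656856, -0.5656856, -0.8485284, -0.2828428)
updated quaternion q' = (0.7341, 0.6776, -0.0424, -0.0141)

p' = (1.2300, -0.7600, 0.5200)
q' = (0.7341, 0.6776, -0.0424, -0.0141)
v' = (-1.7600, 0.0100, -0.6000)
ω' = (-0.7589, -0.6510, 0.2856)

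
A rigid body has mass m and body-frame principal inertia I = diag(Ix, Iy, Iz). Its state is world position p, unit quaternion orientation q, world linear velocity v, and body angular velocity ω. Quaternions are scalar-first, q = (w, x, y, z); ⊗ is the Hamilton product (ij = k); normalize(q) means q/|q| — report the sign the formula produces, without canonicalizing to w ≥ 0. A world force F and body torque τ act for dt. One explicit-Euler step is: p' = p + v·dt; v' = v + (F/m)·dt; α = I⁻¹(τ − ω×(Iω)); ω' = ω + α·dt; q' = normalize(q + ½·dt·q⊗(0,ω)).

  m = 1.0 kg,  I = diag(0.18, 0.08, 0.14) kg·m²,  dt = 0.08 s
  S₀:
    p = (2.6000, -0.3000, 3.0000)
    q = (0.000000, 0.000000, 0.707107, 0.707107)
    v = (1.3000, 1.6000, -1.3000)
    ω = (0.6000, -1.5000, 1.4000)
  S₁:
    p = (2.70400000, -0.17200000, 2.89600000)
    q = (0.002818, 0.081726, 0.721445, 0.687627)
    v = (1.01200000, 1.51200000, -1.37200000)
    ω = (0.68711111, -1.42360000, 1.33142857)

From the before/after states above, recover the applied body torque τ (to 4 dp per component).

τ = (0.0700, 0.1100, -0.0300)

Δω = ω₁−ω₀ = (0.08711111, 0.07640000, -0.06857143)
τ = I·(Δω/dt) + ω₀×(Iω₀) = (0.0700, 0.1100, -0.0300)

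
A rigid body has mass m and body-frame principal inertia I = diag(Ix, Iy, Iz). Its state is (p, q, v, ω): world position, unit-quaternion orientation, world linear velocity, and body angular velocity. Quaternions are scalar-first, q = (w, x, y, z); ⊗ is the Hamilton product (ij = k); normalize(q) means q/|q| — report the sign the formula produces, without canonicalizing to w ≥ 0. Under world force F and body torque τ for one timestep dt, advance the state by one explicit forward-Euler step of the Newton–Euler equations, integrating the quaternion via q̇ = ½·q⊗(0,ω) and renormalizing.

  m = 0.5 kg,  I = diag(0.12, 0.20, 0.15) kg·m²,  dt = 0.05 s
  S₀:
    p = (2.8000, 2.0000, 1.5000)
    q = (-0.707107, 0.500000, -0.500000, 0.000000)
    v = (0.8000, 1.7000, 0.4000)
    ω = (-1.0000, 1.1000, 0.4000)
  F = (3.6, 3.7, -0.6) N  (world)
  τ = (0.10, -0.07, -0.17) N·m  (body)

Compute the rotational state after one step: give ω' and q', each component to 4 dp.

ω' = (-0.9492, 1.0795, 0.3727)
q' = (-0.6804, 0.5123, -0.5241, -0.0058)

angular accel α = (1.0167, -0.4100, -0.5467)
ω' = ω + α·dt = (-0.9492, 1.0795, 0.3727)
2q̇ = q⊗(0,ω) = (1.0500000, 0.5071070, -0.9778177, -0.2328428)
q + ½dt·q⊗(0,ω), renormalized = (-0.6804, 0.5123, -0.5241, -0.0058)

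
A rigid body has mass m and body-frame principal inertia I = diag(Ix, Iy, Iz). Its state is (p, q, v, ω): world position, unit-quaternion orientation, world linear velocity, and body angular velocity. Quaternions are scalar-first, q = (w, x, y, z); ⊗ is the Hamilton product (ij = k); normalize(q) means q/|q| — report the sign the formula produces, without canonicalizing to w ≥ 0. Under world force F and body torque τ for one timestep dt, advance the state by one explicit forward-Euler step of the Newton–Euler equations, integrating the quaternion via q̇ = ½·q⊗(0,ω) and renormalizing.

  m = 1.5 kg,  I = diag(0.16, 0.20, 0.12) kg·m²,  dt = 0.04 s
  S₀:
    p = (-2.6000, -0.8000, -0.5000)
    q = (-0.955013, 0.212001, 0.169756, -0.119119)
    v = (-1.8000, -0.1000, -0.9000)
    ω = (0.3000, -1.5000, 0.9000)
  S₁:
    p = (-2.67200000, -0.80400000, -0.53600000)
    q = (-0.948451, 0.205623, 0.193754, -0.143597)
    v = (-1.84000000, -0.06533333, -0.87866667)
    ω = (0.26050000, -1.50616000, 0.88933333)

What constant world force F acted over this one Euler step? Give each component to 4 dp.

F = (-1.5000, 1.3000, 0.8000)

velocity change Δv = (-0.04000000, 0.03466667, 0.02133333)
m·(v₁−v₀)/dt = (-1.5000, 1.3000, 0.8000)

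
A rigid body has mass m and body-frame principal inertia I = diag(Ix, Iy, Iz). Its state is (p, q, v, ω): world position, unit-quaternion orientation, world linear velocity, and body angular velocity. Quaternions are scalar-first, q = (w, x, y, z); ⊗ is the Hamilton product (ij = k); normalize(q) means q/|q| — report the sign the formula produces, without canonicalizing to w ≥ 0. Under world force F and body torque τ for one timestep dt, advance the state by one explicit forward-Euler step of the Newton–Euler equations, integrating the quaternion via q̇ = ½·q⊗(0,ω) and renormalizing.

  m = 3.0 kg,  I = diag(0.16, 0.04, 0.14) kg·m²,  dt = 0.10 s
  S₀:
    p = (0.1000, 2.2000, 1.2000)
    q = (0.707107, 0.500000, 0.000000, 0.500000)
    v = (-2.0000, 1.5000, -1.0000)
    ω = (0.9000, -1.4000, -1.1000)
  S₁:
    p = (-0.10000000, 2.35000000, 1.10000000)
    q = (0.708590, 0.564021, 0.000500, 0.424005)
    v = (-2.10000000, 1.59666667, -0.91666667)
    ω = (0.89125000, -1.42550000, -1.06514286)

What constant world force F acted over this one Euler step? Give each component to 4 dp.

F = (-3.0000, 2.9000, 2.5000)

Δv = v₁−v₀ = (-0.10000000, 0.09666667, 0.08333333)
F = m·Δv/dt = (-3.0000, 2.9000, 2.5000)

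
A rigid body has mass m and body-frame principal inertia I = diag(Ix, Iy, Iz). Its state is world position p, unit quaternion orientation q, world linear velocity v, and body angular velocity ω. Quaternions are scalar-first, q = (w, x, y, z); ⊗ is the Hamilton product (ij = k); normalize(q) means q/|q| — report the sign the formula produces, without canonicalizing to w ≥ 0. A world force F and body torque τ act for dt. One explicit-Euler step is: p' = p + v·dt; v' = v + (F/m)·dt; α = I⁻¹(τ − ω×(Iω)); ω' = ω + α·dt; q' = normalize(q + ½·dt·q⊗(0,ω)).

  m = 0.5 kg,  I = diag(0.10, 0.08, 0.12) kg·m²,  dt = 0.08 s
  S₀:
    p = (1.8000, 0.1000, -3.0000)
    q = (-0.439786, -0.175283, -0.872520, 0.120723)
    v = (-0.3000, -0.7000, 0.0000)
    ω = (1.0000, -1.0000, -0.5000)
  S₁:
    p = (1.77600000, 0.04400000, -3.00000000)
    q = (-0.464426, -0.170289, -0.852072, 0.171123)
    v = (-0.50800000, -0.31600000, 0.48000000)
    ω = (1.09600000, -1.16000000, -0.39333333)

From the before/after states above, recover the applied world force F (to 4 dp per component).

Δv = v₁−v₀ = (-0.20800000, 0.38400000, 0.48000000)
applied force F = (-1.3000, 2.4000, 3.0000)

F = (-1.3000, 2.4000, 3.0000)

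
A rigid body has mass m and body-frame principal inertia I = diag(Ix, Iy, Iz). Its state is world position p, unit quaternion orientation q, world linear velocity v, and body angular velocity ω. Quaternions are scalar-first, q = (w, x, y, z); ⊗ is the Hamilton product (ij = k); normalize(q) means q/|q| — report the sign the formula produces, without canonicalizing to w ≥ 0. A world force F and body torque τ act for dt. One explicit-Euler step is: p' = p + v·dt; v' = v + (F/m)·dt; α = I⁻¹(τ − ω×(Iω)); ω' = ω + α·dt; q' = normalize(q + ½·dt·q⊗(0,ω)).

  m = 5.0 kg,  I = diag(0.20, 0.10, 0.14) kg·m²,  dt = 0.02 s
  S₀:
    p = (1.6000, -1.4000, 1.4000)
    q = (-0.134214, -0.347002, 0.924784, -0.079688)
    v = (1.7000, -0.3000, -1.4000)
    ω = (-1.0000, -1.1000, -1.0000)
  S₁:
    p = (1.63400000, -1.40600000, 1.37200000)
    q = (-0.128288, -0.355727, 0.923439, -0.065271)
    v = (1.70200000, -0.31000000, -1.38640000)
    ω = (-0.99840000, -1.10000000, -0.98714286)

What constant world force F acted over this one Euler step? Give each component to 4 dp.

F = (0.5000, -2.5000, 3.4000)

velocity change Δv = (0.00200000, -0.01000000, 0.01360000)
F = m·Δv/dt = (0.5000, -2.5000, 3.4000)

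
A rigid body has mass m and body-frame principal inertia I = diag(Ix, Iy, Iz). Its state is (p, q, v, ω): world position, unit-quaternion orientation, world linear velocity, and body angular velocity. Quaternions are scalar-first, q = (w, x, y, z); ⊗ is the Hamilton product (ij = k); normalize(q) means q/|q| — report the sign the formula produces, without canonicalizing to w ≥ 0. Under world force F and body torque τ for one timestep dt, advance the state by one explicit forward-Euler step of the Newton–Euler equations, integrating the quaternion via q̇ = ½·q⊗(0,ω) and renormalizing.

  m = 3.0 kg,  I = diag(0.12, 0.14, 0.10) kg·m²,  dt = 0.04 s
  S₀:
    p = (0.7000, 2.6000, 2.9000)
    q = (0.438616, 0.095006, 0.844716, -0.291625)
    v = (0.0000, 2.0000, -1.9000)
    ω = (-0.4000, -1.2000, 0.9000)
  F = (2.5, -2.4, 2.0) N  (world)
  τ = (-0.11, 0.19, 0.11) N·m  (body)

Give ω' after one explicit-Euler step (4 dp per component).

precession coupling ω×(Iω) = (0.0432, -0.0072, 0.0096)
α = I⁻¹(τ − ω×Iω) = (-1.2767, 1.4086, 1.0040)
ω' = ω + α·dt = (-0.4511, -1.1437, 0.9402)

ω' = (-0.4511, -1.1437, 0.9402)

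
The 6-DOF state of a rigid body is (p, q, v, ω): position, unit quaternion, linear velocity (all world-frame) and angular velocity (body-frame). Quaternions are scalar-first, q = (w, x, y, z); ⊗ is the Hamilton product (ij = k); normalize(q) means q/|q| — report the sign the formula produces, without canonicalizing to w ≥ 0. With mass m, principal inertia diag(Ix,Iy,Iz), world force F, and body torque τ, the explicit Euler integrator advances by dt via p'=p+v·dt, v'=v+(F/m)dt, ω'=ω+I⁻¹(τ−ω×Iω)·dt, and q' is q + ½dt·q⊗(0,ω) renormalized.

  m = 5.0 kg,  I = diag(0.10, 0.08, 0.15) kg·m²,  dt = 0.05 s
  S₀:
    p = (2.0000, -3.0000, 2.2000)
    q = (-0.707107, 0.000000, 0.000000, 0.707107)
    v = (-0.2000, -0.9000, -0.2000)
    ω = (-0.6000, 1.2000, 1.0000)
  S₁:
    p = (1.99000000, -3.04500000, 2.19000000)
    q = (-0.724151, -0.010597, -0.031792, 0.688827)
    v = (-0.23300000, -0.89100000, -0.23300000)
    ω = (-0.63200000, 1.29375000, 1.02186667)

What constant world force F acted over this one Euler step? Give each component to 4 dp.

v₁ − v₀ = (-0.03300000, 0.00900000, -0.03300000)
m·(v₁−v₀)/dt = (-3.3000, 0.9000, -3.3000)

F = (-3.3000, 0.9000, -3.3000)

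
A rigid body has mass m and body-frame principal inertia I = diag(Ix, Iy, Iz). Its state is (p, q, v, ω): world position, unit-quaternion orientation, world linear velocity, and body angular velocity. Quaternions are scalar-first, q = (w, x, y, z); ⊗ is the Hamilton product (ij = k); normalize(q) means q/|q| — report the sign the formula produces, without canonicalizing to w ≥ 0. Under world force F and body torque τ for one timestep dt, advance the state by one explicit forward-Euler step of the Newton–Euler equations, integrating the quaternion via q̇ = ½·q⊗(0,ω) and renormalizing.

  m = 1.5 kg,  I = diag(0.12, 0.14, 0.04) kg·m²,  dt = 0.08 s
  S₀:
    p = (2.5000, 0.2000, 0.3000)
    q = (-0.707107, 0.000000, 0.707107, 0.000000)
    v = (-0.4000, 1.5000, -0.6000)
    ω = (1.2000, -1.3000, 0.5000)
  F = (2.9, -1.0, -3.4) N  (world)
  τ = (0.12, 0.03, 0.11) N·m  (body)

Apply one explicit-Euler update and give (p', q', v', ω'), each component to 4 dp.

p' = (2.4680, 0.3200, 0.2520)
q' = (-0.6685, -0.0197, 0.7419, -0.0480)
v' = (-0.2453, 1.4467, -0.7813)
ω' = (1.2367, -1.3103, 0.7824)

linear accel F/m = (1.9333, -0.6667, -2.2667)
p' = p + v·dt = (2.4680, 0.3200, 0.2520)
v' = v + a·dt = (-0.2453, 1.4467, -0.7813)
gyro term ω×Iω = (0.0650, 0.0480, -0.0312)
α = I⁻¹(τ − ω×Iω) = (0.4583, -0.1286, 3.5300)
ω' = ω + α·dt = (1.2367, -1.3103, 0.7824)
q⊗(0,ω) = (0.9192391, -0.4949749, 0.9192391, -1.2020819)
updated quaternion q' = (-0.6685, -0.0197, 0.7419, -0.0480)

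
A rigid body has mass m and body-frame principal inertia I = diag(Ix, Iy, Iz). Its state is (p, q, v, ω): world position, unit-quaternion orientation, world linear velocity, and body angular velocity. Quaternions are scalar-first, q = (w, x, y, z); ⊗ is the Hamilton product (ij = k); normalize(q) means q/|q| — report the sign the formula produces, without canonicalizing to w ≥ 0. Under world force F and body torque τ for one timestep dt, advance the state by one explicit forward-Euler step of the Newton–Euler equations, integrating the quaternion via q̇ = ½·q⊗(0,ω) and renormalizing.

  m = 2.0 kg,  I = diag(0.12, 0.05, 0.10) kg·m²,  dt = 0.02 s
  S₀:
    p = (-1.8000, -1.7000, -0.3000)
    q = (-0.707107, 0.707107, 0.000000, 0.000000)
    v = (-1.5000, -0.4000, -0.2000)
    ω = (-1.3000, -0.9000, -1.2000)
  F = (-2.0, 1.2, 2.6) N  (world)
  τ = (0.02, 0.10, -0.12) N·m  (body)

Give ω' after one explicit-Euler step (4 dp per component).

gyro term ω×Iω = (0.0540, 0.0312, -0.0819)
(τ − ω×Iω)/I = (-0.2833, 1.3760, -0.3810)
ω + α·dt = (-1.3057, -0.8725, -1.2076)

ω' = (-1.3057, -0.8725, -1.2076)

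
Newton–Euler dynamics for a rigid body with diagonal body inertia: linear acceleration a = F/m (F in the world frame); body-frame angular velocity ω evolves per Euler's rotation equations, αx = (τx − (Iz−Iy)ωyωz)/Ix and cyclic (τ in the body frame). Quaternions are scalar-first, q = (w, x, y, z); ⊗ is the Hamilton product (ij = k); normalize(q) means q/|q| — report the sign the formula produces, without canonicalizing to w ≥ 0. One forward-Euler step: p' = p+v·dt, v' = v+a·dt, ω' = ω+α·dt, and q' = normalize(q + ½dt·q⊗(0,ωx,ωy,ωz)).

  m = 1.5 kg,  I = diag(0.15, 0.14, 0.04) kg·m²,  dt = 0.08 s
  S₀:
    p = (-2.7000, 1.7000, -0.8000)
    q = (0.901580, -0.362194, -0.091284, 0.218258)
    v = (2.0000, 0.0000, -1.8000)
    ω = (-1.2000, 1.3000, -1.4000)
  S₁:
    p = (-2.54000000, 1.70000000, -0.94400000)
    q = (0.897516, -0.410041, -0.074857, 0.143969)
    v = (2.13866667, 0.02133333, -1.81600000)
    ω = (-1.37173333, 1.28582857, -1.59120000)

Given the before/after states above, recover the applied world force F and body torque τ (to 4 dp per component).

F = (2.6000, 0.4000, -0.3000)
τ = (-0.1400, 0.1600, -0.0800)

Δv = v₁−v₀ = (0.13866667, 0.02133333, -0.01600000)
F = m·Δv/dt = (2.6000, 0.4000, -0.3000)
Δω = ω₁−ω₀ = (-0.17173333, -0.01417143, -0.19120000)
I·α + gyro = (-0.1400, 0.1600, -0.0800)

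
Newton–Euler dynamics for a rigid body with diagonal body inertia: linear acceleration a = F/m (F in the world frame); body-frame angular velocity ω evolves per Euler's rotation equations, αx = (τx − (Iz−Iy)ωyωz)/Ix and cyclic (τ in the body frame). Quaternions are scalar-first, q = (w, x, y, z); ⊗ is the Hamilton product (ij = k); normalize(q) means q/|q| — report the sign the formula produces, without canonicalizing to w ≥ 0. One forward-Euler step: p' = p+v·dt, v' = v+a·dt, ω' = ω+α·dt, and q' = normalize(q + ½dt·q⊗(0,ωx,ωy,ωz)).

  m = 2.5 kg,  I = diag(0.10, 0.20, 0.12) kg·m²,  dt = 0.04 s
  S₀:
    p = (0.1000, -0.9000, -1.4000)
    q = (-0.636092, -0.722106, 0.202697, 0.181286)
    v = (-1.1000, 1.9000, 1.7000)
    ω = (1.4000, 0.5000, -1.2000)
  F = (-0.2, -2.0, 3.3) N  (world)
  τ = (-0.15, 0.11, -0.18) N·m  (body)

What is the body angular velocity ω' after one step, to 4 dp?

ω' = (1.3208, 0.5153, -1.2833)

ω×(Iω) gyroscopic = (0.0480, 0.0336, 0.0700)
(τ − ω×Iω)/I = (-1.9800, 0.3820, -2.0833)
ω' = ω + α·dt = (1.3208, 0.5153, -1.2833)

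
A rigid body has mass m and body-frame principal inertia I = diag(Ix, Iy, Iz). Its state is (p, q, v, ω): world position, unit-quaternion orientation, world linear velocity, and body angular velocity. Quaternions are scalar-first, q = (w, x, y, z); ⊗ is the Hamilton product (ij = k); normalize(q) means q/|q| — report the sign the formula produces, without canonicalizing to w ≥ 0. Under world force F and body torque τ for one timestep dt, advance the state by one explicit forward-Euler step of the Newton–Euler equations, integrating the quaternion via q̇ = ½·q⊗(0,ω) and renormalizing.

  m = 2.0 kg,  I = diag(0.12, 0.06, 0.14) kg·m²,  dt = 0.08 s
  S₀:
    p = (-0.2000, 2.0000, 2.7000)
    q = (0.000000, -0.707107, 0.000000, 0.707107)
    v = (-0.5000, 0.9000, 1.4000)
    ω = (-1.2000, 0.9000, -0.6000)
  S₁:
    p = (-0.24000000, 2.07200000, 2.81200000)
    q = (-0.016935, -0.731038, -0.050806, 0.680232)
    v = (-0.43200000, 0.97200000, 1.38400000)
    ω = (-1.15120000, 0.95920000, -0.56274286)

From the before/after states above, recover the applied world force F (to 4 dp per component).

F = (1.7000, 1.8000, -0.4000)

velocity change Δv = (0.06800000, 0.07200000, -0.01600000)
m·(v₁−v₀)/dt = (1.7000, 1.8000, -0.4000)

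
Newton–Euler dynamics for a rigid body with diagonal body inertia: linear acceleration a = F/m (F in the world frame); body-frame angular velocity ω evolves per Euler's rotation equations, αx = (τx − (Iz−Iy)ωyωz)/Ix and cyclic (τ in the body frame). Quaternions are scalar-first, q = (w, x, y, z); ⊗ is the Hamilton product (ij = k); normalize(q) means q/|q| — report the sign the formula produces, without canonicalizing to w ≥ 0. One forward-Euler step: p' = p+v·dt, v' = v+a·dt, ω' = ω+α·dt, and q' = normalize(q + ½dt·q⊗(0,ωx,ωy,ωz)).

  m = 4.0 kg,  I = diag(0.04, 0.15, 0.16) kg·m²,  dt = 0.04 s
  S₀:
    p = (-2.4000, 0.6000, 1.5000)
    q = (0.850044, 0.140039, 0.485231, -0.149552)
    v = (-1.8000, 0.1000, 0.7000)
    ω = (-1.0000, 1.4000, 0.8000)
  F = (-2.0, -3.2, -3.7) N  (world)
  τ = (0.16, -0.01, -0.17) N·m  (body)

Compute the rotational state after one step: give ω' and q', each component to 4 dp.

ω' = (-0.8512, 1.3717, 0.7960)
q' = (0.8410, 0.1349, 0.5094, -0.1222)

ω×(Iω) gyroscopic = (0.0112, 0.0960, -0.1540)
α = I⁻¹(τ − ω×Iω) = (3.7200, -0.7067, -0.1000)
ω + α·dt = (-0.8512, 1.3717, 0.7960)
2q̇ = q⊗(0,ω) = (-0.4196428, -0.2524864, 1.2275824, 1.3613208)
updated quaternion q' = (0.8410, 0.1349, 0.5094, -0.1222)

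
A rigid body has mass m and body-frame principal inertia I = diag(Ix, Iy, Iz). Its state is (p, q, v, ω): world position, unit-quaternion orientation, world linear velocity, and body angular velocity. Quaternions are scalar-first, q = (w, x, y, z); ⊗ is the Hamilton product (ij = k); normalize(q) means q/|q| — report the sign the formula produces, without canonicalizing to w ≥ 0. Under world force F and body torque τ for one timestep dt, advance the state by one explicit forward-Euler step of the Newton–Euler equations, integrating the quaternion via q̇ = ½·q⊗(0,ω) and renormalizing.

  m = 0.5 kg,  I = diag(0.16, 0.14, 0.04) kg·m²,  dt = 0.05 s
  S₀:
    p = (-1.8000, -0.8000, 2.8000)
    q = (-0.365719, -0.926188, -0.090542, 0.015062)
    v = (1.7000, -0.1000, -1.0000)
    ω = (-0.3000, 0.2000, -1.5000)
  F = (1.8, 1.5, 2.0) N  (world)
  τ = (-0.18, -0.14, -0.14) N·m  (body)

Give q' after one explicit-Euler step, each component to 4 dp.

q' = (-0.3714, -0.9194, -0.1271, 0.0234)

Hamilton product q⊗(0,ω) = (-0.2371550, 0.2425163, -1.4669444, 0.3361783)
q + ½dt·q⊗(0,ω), renormalized = (-0.3714, -0.9194, -0.1271, 0.0234)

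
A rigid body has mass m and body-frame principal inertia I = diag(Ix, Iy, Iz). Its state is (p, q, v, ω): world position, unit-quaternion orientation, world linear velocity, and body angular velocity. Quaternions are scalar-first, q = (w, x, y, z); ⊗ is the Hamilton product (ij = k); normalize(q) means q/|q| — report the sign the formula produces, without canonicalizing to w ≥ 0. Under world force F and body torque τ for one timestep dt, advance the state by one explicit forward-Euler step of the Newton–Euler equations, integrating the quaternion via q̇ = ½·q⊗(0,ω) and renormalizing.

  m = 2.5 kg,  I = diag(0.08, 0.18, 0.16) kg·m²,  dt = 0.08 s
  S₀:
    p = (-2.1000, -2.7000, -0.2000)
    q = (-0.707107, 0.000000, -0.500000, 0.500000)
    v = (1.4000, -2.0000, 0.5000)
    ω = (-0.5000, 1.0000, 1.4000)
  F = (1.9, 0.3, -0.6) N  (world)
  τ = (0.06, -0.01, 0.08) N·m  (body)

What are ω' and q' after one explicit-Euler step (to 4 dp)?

gyro term ω×Iω = (-0.0280, 0.0560, -0.0500)
α = I⁻¹(τ − ω×Iω) = (1.1000, -0.3667, 0.8125)
ω' = ω + α·dt = (-0.4120, 0.9707, 1.4650)
q⊗(0,ω) = (-0.2000000, -0.8464465, -0.9571070, -1.2399498)
q' = normalize(q + ½dt·q⊗(0,ω)) = (-0.7133, -0.0338, -0.5369, 0.4492)

ω' = (-0.4120, 0.9707, 1.4650)
q' = (-0.7133, -0.0338, -0.5369, 0.4492)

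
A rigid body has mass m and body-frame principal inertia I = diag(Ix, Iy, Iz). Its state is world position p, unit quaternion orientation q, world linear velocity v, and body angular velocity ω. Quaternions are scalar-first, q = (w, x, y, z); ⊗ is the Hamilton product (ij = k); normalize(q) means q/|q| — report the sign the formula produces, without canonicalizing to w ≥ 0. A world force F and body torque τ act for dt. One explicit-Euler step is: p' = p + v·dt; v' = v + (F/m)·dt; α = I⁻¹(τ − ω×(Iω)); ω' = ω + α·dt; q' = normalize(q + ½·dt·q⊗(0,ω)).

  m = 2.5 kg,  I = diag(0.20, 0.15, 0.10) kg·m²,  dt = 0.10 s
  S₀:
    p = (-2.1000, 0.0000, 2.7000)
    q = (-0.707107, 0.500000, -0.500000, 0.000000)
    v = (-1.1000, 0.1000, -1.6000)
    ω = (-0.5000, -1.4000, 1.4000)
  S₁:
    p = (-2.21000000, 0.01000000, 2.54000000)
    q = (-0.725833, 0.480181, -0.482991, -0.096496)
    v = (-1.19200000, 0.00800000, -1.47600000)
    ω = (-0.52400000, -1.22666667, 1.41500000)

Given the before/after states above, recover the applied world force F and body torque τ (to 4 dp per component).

F = (-2.3000, -2.3000, 3.1000)
τ = (0.0500, 0.1900, -0.0200)

Δv = v₁−v₀ = (-0.09200000, -0.09200000, 0.12400000)
applied force F = (-2.3000, -2.3000, 3.1000)
rate change Δω = (-0.02400000, 0.17333333, 0.01500000)
ω₀×(Iω₀) = (0.0980, -0.0700, -0.0350)
I·α + gyro = (0.0500, 0.1900, -0.0200)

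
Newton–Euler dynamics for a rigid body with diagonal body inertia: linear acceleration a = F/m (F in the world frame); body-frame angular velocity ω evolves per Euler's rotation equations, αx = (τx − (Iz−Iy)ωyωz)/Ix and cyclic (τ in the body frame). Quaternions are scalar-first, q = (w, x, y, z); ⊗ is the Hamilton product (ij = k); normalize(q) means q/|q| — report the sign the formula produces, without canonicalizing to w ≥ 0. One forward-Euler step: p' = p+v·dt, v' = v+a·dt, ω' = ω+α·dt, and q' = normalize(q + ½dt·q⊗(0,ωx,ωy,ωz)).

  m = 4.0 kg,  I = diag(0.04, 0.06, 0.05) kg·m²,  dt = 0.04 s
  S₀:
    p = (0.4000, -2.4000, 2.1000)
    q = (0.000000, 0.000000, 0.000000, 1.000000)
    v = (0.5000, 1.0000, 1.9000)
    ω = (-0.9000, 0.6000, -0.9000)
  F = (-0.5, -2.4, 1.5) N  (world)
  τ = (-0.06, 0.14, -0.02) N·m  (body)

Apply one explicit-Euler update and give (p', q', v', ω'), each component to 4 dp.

p' = (0.4200, -2.3600, 2.1760)
q' = (0.0180, -0.0120, -0.0180, 0.9996)
v' = (0.4950, 0.9760, 1.9150)
ω' = (-0.9654, 0.6987, -0.9074)

linear accel F/m = (-0.1250, -0.6000, 0.3750)
new position p' = (0.4200, -2.3600, 2.1760)
new velocity v' = (0.4950, 0.9760, 1.9150)
ω×(Iω) gyroscopic = (0.0054, -0.0081, -0.0108)
α = I⁻¹(τ − ω×Iω) = (-1.6350, 2.4683, -0.1840)
new body rate ω' = (-0.9654, 0.6987, -0.9074)
Hamilton product q⊗(0,ω) = (0.9000000, -0.6000000, -0.9000000, 0.0000000)
q' = normalize(q + ½dt·q⊗(0,ω)) = (0.0180, -0.0120, -0.0180, 0.9996)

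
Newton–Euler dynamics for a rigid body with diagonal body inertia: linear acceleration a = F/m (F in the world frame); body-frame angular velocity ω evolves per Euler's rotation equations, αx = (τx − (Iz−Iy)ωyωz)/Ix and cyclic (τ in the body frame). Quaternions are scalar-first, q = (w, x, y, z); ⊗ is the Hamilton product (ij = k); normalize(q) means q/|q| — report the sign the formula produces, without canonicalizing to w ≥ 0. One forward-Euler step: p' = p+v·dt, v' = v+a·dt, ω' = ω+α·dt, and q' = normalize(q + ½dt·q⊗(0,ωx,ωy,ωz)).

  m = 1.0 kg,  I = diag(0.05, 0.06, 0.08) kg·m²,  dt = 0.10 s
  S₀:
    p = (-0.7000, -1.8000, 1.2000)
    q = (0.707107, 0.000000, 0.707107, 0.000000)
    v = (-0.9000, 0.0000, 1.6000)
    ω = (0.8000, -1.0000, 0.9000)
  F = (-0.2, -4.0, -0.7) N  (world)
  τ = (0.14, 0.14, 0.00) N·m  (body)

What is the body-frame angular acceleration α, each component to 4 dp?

α = (3.1600, 2.6933, 0.1000)

gyro term ω×Iω = (-0.0180, -0.0216, -0.0080)
angular accel α = (3.1600, 2.6933, 0.1000)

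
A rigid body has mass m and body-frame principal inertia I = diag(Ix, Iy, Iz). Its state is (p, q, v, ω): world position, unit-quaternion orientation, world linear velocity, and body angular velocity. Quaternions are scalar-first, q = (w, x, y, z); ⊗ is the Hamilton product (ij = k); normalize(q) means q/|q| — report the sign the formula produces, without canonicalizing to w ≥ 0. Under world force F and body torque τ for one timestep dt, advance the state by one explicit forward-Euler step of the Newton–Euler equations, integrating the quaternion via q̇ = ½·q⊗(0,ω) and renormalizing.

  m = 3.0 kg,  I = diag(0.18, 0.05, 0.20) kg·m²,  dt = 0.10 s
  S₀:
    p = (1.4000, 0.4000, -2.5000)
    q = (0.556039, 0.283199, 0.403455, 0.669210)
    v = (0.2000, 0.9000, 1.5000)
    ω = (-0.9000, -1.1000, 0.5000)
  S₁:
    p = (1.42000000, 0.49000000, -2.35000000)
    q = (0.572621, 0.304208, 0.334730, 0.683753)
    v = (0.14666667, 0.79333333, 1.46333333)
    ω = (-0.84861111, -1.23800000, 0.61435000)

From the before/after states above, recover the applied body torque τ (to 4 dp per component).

Δω = ω₁−ω₀ = (0.05138889, -0.13800000, 0.11435000)
τ = I·(Δω/dt) + ω₀×(Iω₀) = (0.0100, -0.0600, 0.1000)

τ = (0.0100, -0.0600, 0.1000)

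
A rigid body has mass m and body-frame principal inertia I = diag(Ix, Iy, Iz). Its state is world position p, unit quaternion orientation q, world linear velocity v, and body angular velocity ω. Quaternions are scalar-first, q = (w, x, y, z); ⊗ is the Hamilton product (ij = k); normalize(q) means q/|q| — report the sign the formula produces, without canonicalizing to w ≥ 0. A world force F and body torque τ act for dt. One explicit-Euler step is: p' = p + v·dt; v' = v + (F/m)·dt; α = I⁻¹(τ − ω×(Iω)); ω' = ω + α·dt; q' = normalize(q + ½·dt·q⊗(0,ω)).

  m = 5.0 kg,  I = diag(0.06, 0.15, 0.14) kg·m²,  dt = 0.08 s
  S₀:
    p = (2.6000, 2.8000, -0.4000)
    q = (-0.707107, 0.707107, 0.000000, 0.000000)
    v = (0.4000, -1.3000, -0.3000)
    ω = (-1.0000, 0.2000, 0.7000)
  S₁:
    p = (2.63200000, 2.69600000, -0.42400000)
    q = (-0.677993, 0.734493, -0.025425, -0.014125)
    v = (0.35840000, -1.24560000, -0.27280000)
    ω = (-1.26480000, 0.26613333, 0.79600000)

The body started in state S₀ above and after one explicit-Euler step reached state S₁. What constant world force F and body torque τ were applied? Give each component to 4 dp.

Δω = ω₁−ω₀ = (-0.26480000, 0.06613333, 0.09600000)
τ = I·(Δω/dt) + ω₀×(Iω₀) = (-0.2000, 0.1800, 0.1500)
velocity change Δv = (-0.04160000, 0.05440000, 0.02720000)
m·(v₁−v₀)/dt = (-2.6000, 3.4000, 1.7000)

F = (-2.6000, 3.4000, 1.7000)
τ = (-0.2000, 0.1800, 0.1500)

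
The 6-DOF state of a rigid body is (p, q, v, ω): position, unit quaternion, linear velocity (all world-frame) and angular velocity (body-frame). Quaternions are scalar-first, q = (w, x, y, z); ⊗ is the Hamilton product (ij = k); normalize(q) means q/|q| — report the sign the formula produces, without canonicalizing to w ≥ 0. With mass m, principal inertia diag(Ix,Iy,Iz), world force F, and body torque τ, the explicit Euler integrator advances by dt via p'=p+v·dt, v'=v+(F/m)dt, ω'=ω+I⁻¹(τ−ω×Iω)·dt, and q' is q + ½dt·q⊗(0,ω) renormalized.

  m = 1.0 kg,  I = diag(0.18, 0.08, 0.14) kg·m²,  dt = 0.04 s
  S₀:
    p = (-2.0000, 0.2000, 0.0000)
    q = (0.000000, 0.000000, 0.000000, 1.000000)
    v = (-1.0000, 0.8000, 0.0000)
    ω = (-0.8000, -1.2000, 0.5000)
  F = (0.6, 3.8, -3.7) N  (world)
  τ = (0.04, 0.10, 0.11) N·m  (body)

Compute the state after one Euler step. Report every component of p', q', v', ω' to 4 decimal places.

p' = (-2.0400, 0.2320, 0.0000)
q' = (-0.0100, 0.0240, -0.0160, 0.9995)
v' = (-0.9760, 0.9520, -0.1480)
ω' = (-0.7831, -1.1420, 0.5589)

gyro term ω×Iω = (-0.0360, -0.0160, -0.0960)
(τ − ω×Iω)/I = (0.4222, 1.4500, 1.4714)
new body rate ω' = (-0.7831, -1.1420, 0.5589)
q⊗(0,ω) = (-0.5000000, 1.2000000, -0.8000000, 0.0000000)
q' = normalize(q + ½dt·q⊗(0,ω)) = (-0.0100, 0.0240, -0.0160, 0.9995)
a = F/m = (0.6000, 3.8000, -3.7000)
p' = p + v·dt = (-2.0400, 0.2320, 0.0000)
v' = v + a·dt = (-0.9760, 0.9520, -0.1480)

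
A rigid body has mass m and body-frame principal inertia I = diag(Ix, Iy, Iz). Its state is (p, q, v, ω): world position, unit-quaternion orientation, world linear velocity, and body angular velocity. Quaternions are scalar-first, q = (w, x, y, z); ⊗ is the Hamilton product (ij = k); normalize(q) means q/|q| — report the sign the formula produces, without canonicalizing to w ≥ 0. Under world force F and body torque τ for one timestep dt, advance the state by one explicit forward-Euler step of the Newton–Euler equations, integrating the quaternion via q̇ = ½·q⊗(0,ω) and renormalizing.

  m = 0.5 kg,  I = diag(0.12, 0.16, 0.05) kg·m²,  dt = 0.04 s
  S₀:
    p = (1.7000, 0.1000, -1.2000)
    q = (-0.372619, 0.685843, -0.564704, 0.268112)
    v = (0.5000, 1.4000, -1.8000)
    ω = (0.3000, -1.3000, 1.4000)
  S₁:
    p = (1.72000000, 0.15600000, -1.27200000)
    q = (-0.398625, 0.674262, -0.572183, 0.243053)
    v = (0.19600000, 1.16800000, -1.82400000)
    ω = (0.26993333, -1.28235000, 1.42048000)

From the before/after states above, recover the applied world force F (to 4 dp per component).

velocity change Δv = (-0.30400000, -0.23200000, -0.02400000)
m·(v₁−v₀)/dt = (-3.8000, -2.9000, -0.3000)

F = (-3.8000, -2.9000, -0.3000)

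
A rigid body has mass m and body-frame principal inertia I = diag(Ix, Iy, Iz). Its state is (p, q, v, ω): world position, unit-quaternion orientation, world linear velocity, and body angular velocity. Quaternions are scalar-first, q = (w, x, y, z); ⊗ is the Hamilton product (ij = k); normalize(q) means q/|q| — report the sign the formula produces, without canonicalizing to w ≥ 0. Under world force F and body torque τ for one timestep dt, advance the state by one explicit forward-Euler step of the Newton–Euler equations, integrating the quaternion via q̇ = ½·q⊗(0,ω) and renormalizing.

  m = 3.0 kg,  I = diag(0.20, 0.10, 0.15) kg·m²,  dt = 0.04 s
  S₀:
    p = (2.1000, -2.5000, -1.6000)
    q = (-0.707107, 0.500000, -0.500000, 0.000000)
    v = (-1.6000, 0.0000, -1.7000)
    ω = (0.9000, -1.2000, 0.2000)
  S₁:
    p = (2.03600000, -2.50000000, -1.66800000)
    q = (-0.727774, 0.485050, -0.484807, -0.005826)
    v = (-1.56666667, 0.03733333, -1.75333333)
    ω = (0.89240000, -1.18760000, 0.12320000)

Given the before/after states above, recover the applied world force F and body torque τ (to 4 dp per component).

F = (2.5000, 2.8000, -4.0000)
τ = (-0.0500, 0.0400, -0.1800)

Δω = ω₁−ω₀ = (-0.00760000, 0.01240000, -0.07680000)
ω₀×(Iω₀) = (-0.0120, 0.0090, 0.1080)
I·α + gyro = (-0.0500, 0.0400, -0.1800)
v₁ − v₀ = (0.03333333, 0.03733333, -0.05333333)
F = m·Δv/dt = (2.5000, 2.8000, -4.0000)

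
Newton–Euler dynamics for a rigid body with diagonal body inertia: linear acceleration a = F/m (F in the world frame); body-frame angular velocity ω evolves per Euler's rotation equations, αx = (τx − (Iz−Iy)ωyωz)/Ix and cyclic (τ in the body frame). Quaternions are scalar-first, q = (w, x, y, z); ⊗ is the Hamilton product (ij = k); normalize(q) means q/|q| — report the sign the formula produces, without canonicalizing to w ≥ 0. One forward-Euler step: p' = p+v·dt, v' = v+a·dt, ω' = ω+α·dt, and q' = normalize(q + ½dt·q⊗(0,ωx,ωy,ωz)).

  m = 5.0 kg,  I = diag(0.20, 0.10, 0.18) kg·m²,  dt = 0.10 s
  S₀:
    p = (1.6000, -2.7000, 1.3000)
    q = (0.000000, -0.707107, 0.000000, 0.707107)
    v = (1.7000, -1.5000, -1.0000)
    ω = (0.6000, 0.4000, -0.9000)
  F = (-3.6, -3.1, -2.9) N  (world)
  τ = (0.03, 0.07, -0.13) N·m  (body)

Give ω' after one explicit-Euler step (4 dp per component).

angular accel α = (0.2940, 0.8080, -0.5889)
ω + α·dt = (0.6294, 0.4808, -0.9589)

ω' = (0.6294, 0.4808, -0.9589)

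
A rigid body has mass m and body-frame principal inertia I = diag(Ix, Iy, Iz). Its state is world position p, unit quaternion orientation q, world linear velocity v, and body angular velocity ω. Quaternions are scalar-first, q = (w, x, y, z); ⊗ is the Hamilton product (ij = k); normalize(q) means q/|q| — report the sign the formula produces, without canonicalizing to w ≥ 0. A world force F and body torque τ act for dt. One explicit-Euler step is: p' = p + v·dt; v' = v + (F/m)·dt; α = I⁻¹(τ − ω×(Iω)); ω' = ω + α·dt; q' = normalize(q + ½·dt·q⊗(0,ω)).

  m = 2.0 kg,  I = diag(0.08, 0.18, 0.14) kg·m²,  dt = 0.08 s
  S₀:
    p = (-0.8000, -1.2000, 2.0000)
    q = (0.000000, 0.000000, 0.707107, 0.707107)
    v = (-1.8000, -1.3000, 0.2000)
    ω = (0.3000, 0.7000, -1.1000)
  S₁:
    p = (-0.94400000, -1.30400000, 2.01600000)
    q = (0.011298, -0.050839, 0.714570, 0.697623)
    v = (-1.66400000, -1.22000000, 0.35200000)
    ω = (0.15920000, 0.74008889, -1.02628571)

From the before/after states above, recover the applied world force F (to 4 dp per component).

F = (3.4000, 2.0000, 3.8000)

velocity change Δv = (0.13600000, 0.08000000, 0.15200000)
F = m·Δv/dt = (3.4000, 2.0000, 3.8000)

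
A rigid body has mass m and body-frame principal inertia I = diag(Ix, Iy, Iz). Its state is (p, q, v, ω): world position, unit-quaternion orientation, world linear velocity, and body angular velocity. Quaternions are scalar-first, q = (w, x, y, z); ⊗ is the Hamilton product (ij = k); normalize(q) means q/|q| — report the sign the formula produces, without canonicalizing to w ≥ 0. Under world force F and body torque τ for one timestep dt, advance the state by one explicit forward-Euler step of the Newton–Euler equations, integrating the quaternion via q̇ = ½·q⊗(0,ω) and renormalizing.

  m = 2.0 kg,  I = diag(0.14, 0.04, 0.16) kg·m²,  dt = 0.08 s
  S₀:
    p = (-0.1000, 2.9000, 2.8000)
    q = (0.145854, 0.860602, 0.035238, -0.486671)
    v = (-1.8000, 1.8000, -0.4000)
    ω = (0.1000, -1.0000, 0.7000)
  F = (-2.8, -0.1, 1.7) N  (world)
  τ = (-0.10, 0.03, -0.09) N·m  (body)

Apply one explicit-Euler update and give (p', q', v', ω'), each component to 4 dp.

p' = (-0.2440, 3.0440, 2.7680)
q' = (0.1573, 0.8417, 0.0034, -0.5165)
v' = (-1.9120, 1.7960, -0.3320)
ω' = (0.0909, -0.9372, 0.6500)

precession coupling ω×(Iω) = (-0.0840, -0.0014, 0.0100)
angular accel α = (-0.1143, 0.7850, -0.6250)
ω + α·dt = (0.0909, -0.9372, 0.6500)
q⊗(0,ω) = (0.2898475, -0.4474190, -0.7969425, -0.7620280)
q + ½dt·q⊗(0,ω), renormalized = (0.1573, 0.8417, 0.0034, -0.5165)
a = F/m = (-1.4000, -0.0500, 0.8500)
p + v·dt = (-0.2440, 3.0440, 2.7680)
new velocity v' = (-1.9120, 1.7960, -0.3320)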